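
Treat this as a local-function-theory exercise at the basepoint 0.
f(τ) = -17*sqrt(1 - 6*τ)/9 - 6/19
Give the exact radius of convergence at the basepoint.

Branch term (-17/9)*sqrt(1 - τ/(1/6)): its argument vanishes at τ = 1/6, a square-root branch point, modulus 1/6.
The radius of convergence is the smallest modulus among the singular points: 1/6.

The radius of convergence is 1/6.


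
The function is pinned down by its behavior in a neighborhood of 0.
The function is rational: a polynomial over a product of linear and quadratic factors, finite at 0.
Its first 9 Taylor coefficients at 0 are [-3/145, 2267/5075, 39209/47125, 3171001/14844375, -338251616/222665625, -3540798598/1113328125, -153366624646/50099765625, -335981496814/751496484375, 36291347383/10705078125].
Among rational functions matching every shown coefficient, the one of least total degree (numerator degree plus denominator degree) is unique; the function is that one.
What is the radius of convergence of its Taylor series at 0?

No rational of total degree below 7 reproduces all 9 coefficients; solving the [2/5] Pade equations on them gives f(μ) = (16*μ**2/13 - 6*μ/7 + 1/29)/((μ - 5/3)*(μ**2 - 4*μ/3 + 1)**2), whose expansion matches every shown term.
Denominator factor (μ**2 - 4*μ/3 + 1)^2: discriminant -20/9, complex-conjugate roots (2/3) + ((1/3)*sqrt(5))*i and (2/3) - ((1/3)*sqrt(5))*i; poles of order 2, moduli 1 and 1.
Denominator factor (μ - 5/3): pole of order 1 at 5/3, modulus 5/3.
The radius of convergence is the smallest modulus among the singular points: 1.

The radius of convergence is 1.


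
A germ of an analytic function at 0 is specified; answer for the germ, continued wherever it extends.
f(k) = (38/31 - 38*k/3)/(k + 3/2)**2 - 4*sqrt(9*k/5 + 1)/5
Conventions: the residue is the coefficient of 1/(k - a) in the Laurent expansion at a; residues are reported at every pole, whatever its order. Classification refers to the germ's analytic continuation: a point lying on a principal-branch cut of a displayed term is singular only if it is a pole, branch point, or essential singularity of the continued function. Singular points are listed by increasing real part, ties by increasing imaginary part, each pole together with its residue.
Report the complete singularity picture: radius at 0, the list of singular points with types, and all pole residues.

Radius of convergence at 0: 5/9.
At -3/2: a pole of order 2; residue -38/3.
At -5/9: an algebraic (square-root) branch point.

Denominator factor (k + 3/2)^2: pole of order 2 at -3/2, modulus 3/2.
Branch term (-4/5)*sqrt(1 - k/(-5/9)): its argument vanishes at k = -5/9, a square-root branch point, modulus 5/9.
The radius of convergence is the smallest modulus among the singular points: 5/9.
The branch term is analytic at -3/2 and contributes nothing to the residue; only the rational part matters.
At the order-2 pole -3/2 set g(k) = (k - (-3/2))^2*(rational part) = 38/31 - 38*k/3.
Order-2 pole: residue = g'(a); g'(-3/2) = -38/3, so the residue is -38/3.
List the singular points by increasing real part (a conjugate pair: the negative imaginary part first).


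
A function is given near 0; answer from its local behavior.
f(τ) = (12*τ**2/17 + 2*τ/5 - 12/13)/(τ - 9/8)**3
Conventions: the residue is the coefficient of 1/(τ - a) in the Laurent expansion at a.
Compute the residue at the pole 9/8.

At the order-3 pole 9/8 set g(τ) = (τ - (9/8))^3*f(τ) = 12*τ**2/17 + 2*τ/5 - 12/13.
Order-3 pole: residue = g''(a)/2; g''(9/8) = 24/17, so the residue is 12/17.

The residue is 12/17.


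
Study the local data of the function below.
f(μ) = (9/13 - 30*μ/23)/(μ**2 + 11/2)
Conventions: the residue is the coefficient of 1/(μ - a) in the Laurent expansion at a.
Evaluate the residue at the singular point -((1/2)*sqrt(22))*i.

The residue is (-15/23) + ((9/286)*sqrt(22))*i.

The factor μ**2 + 11/2 splits as (μ - a)(μ - a') with a = -((1/2)*sqrt(22))*i, a' = ((1/2)*sqrt(22))*i. At the order-1 pole a set g(μ) = (μ - a)*f(μ) = [9/13 - 30*μ/23] / (μ - a').
Simple pole: residue = g(a) at a = -((1/2)*sqrt(22))*i, which is (-15/23) + ((9/286)*sqrt(22))*i.


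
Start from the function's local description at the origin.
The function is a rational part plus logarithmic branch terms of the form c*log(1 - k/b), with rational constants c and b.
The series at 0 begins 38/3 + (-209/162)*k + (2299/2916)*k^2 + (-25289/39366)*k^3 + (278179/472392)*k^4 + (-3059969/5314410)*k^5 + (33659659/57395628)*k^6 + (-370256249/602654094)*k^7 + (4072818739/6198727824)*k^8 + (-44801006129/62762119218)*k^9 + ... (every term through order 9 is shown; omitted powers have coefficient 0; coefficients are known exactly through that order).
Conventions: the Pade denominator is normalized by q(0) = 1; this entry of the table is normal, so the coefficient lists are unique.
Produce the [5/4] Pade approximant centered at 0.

Taylor coefficients needed (read off): a_0 = 38/3, a_1 = -209/162, a_2 = 2299/2916, a_3 = -25289/39366, a_4 = 278179/472392, a_5 = -3059969/5314410, a_6 = 33659659/57395628, a_7 = -370256249/602654094, a_8 = 4072818739/6198727824, a_9 = -44801006129/62762119218.
Write the denominator as Q(k) = 1 + q1*k + q2*k^2 + q3*k^3 + q4*k^4. Requiring Q*f - P = O(k^10) with deg P <= 5 kills the coefficients of k^6..k^9 in Q*f:
  k^6: a_6 + q1*a_5 + q2*a_4 + q3*a_3 + q4*a_2 = 0, i.e. 33659659/57395628 + (-3059969/5314410)*q1 + (278179/472392)*q2 + (-25289/39366)*q3 + (2299/2916)*q4 = 0.
  k^7: a_7 + q1*a_6 + q2*a_5 + q3*a_4 + q4*a_3 = 0, i.e. -370256249/602654094 + (33659659/57395628)*q1 + (-3059969/5314410)*q2 + (278179/472392)*q3 + (-25289/39366)*q4 = 0.
  k^8: a_8 + q1*a_7 + q2*a_6 + q3*a_5 + q4*a_4 = 0, i.e. 4072818739/6198727824 + (-370256249/602654094)*q1 + (33659659/57395628)*q2 + (-3059969/5314410)*q3 + (278179/472392)*q4 = 0.
  k^9: a_9 + q1*a_8 + q2*a_7 + q3*a_6 + q4*a_5 = 0, i.e. -44801006129/62762119218 + (4072818739/6198727824)*q1 + (-370256249/602654094)*q2 + (33659659/57395628)*q3 + (-3059969/5314410)*q4 = 0.
Solving this linear system: q1 = 220/81, q2 = 605/243, q3 = 13310/15309, q4 = 73205/826686.
The numerator is Q*f truncated at degree 5: P0 = a_0 = 38/3; P1 = a_1 + q1*a_0 = 16093/486; P2 = a_2 + q1*a_1 + q2*a_0 = 756371/26244; P3 = a_3 + q1*a_2 + q2*a_1 + q3*a_0 = 3843928/413343; P4 = a_4 + q1*a_3 + q2*a_2 + q3*a_1 + q4*a_0 = 10292623/12754584; P5 = a_5 + q1*a_4 + q2*a_3 + q3*a_2 + q4*a_1 = -3059969/669615660.

The Pade approximant has numerator coefficients [38/3, 16093/486, 756371/26244, 3843928/413343, 10292623/12754584, -3059969/669615660]; denominator coefficients [1, 220/81, 605/243, 13310/15309, 73205/826686].


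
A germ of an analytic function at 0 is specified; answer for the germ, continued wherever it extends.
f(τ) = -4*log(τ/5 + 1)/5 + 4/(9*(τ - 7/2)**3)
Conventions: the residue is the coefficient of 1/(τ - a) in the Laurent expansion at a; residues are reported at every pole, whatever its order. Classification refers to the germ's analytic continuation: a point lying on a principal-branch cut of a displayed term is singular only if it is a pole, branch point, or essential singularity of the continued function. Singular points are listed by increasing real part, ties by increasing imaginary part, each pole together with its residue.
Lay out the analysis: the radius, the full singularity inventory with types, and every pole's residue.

Radius of convergence at 0: 7/2.
At -5: a logarithmic branch point.
At 7/2: a pole of order 3; residue 0.

Denominator factor (τ - 7/2)^3: pole of order 3 at 7/2, modulus 7/2.
Branch term (-4/5)*log(1 - τ/(-5)): its argument vanishes at τ = -5, a logarithmic branch point, modulus 5.
The radius of convergence is the smallest modulus among the singular points: 7/2.
The branch term is analytic at 7/2 and contributes nothing to the residue; only the rational part matters.
At the order-3 pole 7/2 set g(τ) = (τ - (7/2))^3*(rational part) = 4/9.
Order-3 pole: residue = g''(a)/2; g''(7/2) = 0, so the residue is 0.
List the singular points by increasing real part (a conjugate pair: the negative imaginary part first).


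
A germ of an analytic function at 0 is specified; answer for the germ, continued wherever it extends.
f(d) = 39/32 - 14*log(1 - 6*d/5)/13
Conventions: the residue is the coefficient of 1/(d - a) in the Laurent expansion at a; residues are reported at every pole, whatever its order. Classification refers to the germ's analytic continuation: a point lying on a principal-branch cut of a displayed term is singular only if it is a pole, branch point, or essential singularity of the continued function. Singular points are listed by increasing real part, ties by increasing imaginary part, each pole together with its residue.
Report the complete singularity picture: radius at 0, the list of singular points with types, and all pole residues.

Branch term (-14/13)*log(1 - d/(5/6)): its argument vanishes at d = 5/6, a logarithmic branch point, modulus 5/6.
The radius of convergence is the smallest modulus among the singular points: 5/6.

Radius of convergence at 0: 5/6.
At 5/6: a logarithmic branch point.


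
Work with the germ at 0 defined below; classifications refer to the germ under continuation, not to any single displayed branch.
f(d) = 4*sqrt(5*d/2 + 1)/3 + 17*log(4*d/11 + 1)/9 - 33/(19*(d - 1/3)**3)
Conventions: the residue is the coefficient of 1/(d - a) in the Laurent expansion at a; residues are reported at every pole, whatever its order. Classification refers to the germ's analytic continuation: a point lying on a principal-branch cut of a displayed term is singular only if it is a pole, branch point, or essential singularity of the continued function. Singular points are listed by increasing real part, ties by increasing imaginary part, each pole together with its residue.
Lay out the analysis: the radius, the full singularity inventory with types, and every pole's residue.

Radius of convergence at 0: 1/3.
At -11/4: a logarithmic branch point.
At -2/5: an algebraic (square-root) branch point.
At 1/3: a pole of order 3; residue 0.

Denominator factor (d - 1/3)^3: pole of order 3 at 1/3, modulus 1/3.
Branch term (17/9)*log(1 - d/(-11/4)): its argument vanishes at d = -11/4, a logarithmic branch point, modulus 11/4.
Branch term (4/3)*sqrt(1 - d/(-2/5)): its argument vanishes at d = -2/5, a square-root branch point, modulus 2/5.
The radius of convergence is the smallest modulus among the singular points: 1/3.
The branch terms are analytic at 1/3 and contribute nothing to the residue; only the rational part matters.
At the order-3 pole 1/3 set g(d) = (d - (1/3))^3*(rational part) = -33/19.
Order-3 pole: residue = g''(a)/2; g''(1/3) = 0, so the residue is 0.
List the singular points by increasing real part (a conjugate pair: the negative imaginary part first).


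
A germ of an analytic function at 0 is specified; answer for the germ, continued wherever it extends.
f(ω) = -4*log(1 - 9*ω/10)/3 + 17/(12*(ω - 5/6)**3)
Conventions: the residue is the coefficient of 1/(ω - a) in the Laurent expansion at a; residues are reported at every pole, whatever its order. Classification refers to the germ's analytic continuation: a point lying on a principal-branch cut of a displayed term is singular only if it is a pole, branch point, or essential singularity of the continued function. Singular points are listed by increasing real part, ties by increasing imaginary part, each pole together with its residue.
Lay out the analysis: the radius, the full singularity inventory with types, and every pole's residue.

Denominator factor (ω - 5/6)^3: pole of order 3 at 5/6, modulus 5/6.
Branch term (-4/3)*log(1 - ω/(10/9)): its argument vanishes at ω = 10/9, a logarithmic branch point, modulus 10/9.
The radius of convergence is the smallest modulus among the singular points: 5/6.
The branch term is analytic at 5/6 and contributes nothing to the residue; only the rational part matters.
At the order-3 pole 5/6 set g(ω) = (ω - (5/6))^3*(rational part) = 17/12.
Order-3 pole: residue = g''(a)/2; g''(5/6) = 0, so the residue is 0.
List the singular points by increasing real part (a conjugate pair: the negative imaginary part first).

Radius of convergence at 0: 5/6.
At 5/6: a pole of order 3; residue 0.
At 10/9: a logarithmic branch point.


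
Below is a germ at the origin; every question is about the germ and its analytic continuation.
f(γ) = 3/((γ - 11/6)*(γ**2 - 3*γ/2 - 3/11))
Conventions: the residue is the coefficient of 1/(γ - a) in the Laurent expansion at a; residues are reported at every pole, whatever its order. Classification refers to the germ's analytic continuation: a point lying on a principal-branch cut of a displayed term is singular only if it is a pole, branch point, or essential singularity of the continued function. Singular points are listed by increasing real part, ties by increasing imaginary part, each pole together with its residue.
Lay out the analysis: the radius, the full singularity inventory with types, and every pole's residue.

Radius of convergence at 0: -3/4 + (7/44)*sqrt(33).
At 3/4 - (7/44)*sqrt(33): a pole of order 1; residue -297/67 + (429/469)*sqrt(33).
At 3/4 + (7/44)*sqrt(33): a pole of order 1; residue -297/67 - (429/469)*sqrt(33).
At 11/6: a pole of order 1; residue 594/67.


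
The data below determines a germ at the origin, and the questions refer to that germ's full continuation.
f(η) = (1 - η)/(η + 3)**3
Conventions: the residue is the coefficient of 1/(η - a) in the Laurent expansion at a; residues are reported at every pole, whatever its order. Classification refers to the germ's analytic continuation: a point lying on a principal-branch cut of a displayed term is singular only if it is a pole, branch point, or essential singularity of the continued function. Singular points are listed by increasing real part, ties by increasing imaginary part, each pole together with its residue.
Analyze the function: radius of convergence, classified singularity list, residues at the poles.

Denominator factor (η + 3)^3: pole of order 3 at -3, modulus 3.
The radius of convergence is the smallest modulus among the singular points: 3.
At the order-3 pole -3 set g(η) = (η - (-3))^3*f(η) = 1 - η.
Order-3 pole: residue = g''(a)/2; g''(-3) = 0, so the residue is 0.

Radius of convergence at 0: 3.
At -3: a pole of order 3; residue 0.


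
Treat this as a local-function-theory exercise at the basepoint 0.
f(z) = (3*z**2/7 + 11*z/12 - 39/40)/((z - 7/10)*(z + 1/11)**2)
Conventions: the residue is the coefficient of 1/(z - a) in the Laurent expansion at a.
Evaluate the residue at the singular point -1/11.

At the order-2 pole -1/11 set g(z) = (z - (-1/11))^2*f(z) = (3*z**2/7 + 11*z/12 - 39/40)/(z - 7/10).
Order-2 pole: residue = g'(a); g'(-1/11) = 99460/158949, so the residue is 99460/158949.

The residue is 99460/158949.


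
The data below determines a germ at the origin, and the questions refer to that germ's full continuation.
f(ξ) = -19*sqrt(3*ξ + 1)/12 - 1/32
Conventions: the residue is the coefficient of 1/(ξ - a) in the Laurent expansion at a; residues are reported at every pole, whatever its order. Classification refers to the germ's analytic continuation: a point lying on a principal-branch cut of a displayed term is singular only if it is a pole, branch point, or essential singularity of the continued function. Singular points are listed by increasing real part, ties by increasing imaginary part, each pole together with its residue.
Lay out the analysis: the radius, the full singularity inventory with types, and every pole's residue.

Radius of convergence at 0: 1/3.
At -1/3: an algebraic (square-root) branch point.

Branch term (-19/12)*sqrt(1 - ξ/(-1/3)): its argument vanishes at ξ = -1/3, a square-root branch point, modulus 1/3.
The radius of convergence is the smallest modulus among the singular points: 1/3.


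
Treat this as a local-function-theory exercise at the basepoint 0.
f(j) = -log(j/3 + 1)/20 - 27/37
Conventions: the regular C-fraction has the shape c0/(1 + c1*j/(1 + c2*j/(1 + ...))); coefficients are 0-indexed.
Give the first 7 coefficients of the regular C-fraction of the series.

The regular C-fraction coefficients are [-27/37, -37/1620, 307/1620, 15/307, 217/1842, 614/9765, 2027/19530].

Taylor coefficients (expand at 0): a_0 = -27/37, a_1 = -1/60, a_2 = 1/360, a_3 = -1/1620, a_4 = 1/6480, a_5 = -1/24300, a_6 = 1/87480.
c0 = a_0 = -27/37. Peel one level at a time: if S = 1 + c*j/S' with S'(0) = 1, then c is the j-coefficient of S and S' = c*j/(S - 1).
S_1 = c0/f = 1 + (-37/1620)*j + (11359/2624400)*j^2 + ...; c1 = -37/1620.
S_2 = c1*j/(S_1 - 1) = 1 + (307/1620)*j + (-1/108)*j^2 + ...; c2 = 307/1620.
S_3 = c2*j/(S_2 - 1) = 1 + (15/307)*j + (-1085/188498)*j^2 + ...; c3 = 15/307.
S_4 = c3*j/(S_3 - 1) = 1 + (217/1842)*j + (-1/135)*j^2 + ...; c4 = 217/1842.
S_5 = c4*j/(S_4 - 1) = 1 + (614/9765)*j + (-622289/95355225)*j^2 + ...; c5 = 614/9765.
S_6 = c5*j/(S_5 - 1) = 1 + (2027/19530)*j + ...; c6 = 2027/19530.


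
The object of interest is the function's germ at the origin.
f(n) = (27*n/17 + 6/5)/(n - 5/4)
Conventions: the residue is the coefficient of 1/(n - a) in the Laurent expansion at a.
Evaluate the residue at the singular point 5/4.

The residue is 1083/340.

At the order-1 pole 5/4 set g(n) = (n - (5/4))*f(n) = 27*n/17 + 6/5.
Simple pole: residue = g(a) at a = 5/4, which is 1083/340.


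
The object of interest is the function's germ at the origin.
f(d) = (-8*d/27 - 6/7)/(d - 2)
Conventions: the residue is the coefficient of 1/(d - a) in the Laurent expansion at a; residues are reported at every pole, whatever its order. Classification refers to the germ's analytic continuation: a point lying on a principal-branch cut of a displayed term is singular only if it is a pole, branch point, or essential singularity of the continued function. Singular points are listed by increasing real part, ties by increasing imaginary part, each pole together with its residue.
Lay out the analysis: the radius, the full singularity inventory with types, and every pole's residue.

Radius of convergence at 0: 2.
At 2: a pole of order 1; residue -274/189.

Denominator factor (d - 2): pole of order 1 at 2, modulus 2.
The radius of convergence is the smallest modulus among the singular points: 2.
At the order-1 pole 2 set g(d) = (d - (2))*f(d) = -8*d/27 - 6/7.
Simple pole: residue = g(a) at a = 2, which is -274/189.


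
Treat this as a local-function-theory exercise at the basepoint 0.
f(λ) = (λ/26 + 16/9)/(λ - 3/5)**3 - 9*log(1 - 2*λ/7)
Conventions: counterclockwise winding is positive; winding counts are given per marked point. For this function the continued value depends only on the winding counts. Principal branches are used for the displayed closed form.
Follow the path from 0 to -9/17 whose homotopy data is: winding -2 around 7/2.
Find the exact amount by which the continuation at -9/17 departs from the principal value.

Continued minus principal equals (36)*pi*i.

The rational part is single-valued and drops out of the difference; each branch term changes only by its own monodromy.
(-9)*log(1 - λ/(7/2)): each positive loop around 7/2 adds 2*pi*i to the log, so winding -2 contributes (-9)*(-2)*2*pi*i = (36)*pi*i.
Summing the contributions at λ = -9/17 gives (36)*pi*i.


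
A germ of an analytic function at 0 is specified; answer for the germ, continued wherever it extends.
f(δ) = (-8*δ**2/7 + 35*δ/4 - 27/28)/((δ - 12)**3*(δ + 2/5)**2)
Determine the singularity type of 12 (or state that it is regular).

The denominator factor δ - 12 vanishes at 12 and appears to the power 3; the numerator there equals -1695/28, nonzero, and no other factor vanishes.
Hence a pole whose order is the multiplicity, 3.

The point is a pole of order 3.


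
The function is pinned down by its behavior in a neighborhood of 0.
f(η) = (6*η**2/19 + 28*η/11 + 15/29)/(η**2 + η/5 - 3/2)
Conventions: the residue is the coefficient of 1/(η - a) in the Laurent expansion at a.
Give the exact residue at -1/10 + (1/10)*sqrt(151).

The residue is 1297/1045 + (5923/240845)*sqrt(151).

The factor η**2 + η/5 - 3/2 splits as (η - a)(η - a') with a = -1/10 + (1/10)*sqrt(151), a' = -1/10 - (1/10)*sqrt(151). At the order-1 pole a set g(η) = (η - a)*f(η) = [6*η**2/19 + 28*η/11 + 15/29] / (η - a').
Simple pole: residue = g(a) at a = -1/10 + (1/10)*sqrt(151), which is 1297/1045 + (5923/240845)*sqrt(151).


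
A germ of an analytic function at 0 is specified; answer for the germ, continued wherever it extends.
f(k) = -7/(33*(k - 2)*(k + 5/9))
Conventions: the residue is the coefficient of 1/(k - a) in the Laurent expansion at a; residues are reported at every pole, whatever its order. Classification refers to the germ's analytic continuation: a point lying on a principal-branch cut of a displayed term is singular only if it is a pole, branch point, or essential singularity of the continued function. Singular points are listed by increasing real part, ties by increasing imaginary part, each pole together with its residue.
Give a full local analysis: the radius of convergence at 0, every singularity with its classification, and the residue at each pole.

Denominator factor (k + 5/9): pole of order 1 at -5/9, modulus 5/9.
Denominator factor (k - 2): pole of order 1 at 2, modulus 2.
The radius of convergence is the smallest modulus among the singular points: 5/9.
At the order-1 pole -5/9 set g(k) = (k - (-5/9))*f(k) = -7/(33*(k - 2)).
Simple pole: residue = g(a) at a = -5/9, which is 21/253.
At the order-1 pole 2 set g(k) = (k - (2))*f(k) = -7/(33*(k + 5/9)).
Simple pole: residue = g(a) at a = 2, which is -21/253.
List the singular points by increasing real part (a conjugate pair: the negative imaginary part first).

Radius of convergence at 0: 5/9.
At -5/9: a pole of order 1; residue 21/253.
At 2: a pole of order 1; residue -21/253.


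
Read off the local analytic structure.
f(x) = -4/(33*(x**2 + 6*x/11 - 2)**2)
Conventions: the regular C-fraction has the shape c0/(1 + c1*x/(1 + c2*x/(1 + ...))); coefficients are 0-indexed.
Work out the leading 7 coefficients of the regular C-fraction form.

Taylor coefficients (expand at 0): a_0 = -1/33, a_1 = -2/121, a_2 = -148/3993, a_3 = -399/14641, a_4 = -23893/644204, a_5 = -55299/1771561, a_6 = -2026166/58461513.
c0 = a_0 = -1/33. Peel one level at a time: if S = 1 + c*x/S' with S'(0) = 1, then c is the x-coefficient of S and S' = c*x/(S - 1).
S_1 = c0/f = 1 + (-6/11)*x + (-112/121)*x^2 + ...; c1 = -6/11.
S_2 = c1*x/(S_1 - 1) = 1 + (-56/33)*x + (7361/2178)*x^2 + ...; c2 = -56/33.
S_3 = c2*x/(S_2 - 1) = 1 + (7361/3696)*x + (4477/12544)*x^2 + ...; c3 = 7361/3696.
S_4 = c3*x/(S_3 - 1) = 1 + (-147741/824432)*x + (-52575831/866949136)*x^2 + ...; c4 = -147741/824432.
S_5 = c4*x/(S_4 - 1) = 1 + (-92169/272357)*x + (-847/5476)*x^2 + ...; c5 = -92169/272357.
S_6 = c5*x/(S_5 - 1) = 1 + (-80971/177156)*x + ...; c6 = -80971/177156.

The regular C-fraction coefficients are [-1/33, -6/11, -56/33, 7361/3696, -147741/824432, -92169/272357, -80971/177156].


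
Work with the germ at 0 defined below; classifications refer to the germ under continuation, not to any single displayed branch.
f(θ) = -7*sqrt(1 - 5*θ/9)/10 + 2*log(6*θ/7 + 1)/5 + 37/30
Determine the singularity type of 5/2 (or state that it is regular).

There is no denominator, hence no pole anywhere.
Branch term sqrt(1 - θ/(9/5)): argument at 5/2 is -7/18, nonzero, so 5/2 is not its branch point (a point on a principal cut is still regular for the continued germ).
Branch term log(1 - θ/(-7/6)): argument at 5/2 is 22/7, nonzero, so 5/2 is not its branch point (a point on a principal cut is still regular for the continued germ).
So the germ continues analytically to 5/2.

The point is a regular point.


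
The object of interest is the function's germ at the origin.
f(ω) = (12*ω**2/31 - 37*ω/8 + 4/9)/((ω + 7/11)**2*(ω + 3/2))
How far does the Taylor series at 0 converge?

The radius of convergence is 7/11.

Denominator factor (ω + 7/11)^2: pole of order 2 at -7/11, modulus 7/11.
Denominator factor (ω + 3/2): pole of order 1 at -3/2, modulus 3/2.
The radius of convergence is the smallest modulus among the singular points: 7/11.


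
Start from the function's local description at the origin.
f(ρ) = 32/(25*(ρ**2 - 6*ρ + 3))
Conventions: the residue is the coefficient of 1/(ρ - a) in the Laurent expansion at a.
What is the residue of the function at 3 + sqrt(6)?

The residue is (8/75)*sqrt(6).

The factor ρ**2 - 6*ρ + 3 splits as (ρ - a)(ρ - a') with a = 3 + sqrt(6), a' = 3 - sqrt(6). At the order-1 pole a set g(ρ) = (ρ - a)*f(ρ) = [32/25] / (ρ - a').
Simple pole: residue = g(a) at a = 3 + sqrt(6), which is (8/75)*sqrt(6).


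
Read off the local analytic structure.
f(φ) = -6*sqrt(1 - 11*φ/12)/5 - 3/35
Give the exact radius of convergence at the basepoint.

Branch term (-6/5)*sqrt(1 - φ/(12/11)): its argument vanishes at φ = 12/11, a square-root branch point, modulus 12/11.
The radius of convergence is the smallest modulus among the singular points: 12/11.

The radius of convergence is 12/11.


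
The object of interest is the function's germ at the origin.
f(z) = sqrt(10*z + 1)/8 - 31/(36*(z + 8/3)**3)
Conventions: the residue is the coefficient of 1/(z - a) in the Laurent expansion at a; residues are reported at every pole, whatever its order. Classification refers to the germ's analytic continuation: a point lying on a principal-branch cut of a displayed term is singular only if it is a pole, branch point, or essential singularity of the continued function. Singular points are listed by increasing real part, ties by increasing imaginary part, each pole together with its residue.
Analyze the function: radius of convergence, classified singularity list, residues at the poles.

Denominator factor (z + 8/3)^3: pole of order 3 at -8/3, modulus 8/3.
Branch term (1/8)*sqrt(1 - z/(-1/10)): its argument vanishes at z = -1/10, a square-root branch point, modulus 1/10.
The radius of convergence is the smallest modulus among the singular points: 1/10.
The branch term is analytic at -8/3 and contributes nothing to the residue; only the rational part matters.
At the order-3 pole -8/3 set g(z) = (z - (-8/3))^3*(rational part) = -31/36.
Order-3 pole: residue = g''(a)/2; g''(-8/3) = 0, so the residue is 0.
List the singular points by increasing real part (a conjugate pair: the negative imaginary part first).

Radius of convergence at 0: 1/10.
At -8/3: a pole of order 3; residue 0.
At -1/10: an algebraic (square-root) branch point.


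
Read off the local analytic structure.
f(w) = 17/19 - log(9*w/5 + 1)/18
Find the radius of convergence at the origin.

Branch term (-1/18)*log(1 - w/(-5/9)): its argument vanishes at w = -5/9, a logarithmic branch point, modulus 5/9.
The radius of convergence is the smallest modulus among the singular points: 5/9.

The radius of convergence is 5/9.


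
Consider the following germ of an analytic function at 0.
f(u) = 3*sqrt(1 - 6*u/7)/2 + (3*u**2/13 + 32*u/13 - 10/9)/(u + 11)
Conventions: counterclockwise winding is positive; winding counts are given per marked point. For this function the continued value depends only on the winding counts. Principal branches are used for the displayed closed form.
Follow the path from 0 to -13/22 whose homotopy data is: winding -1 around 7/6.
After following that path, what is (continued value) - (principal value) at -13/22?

The rational part is single-valued and drops out of the difference; each branch term changes only by its own monodromy.
(3/2)*sqrt(1 - u/(7/6)): winding -1 is odd, the square root flips sign, contributing -2*(3/2)*sqrt(1 - (-13/22)/(7/6)) = -2*(3/2)*sqrt(116/77) = -(6/77)*sqrt(2233).
Summing the contributions at u = -13/22 gives -(6/77)*sqrt(2233).

Continued minus principal equals -(6/77)*sqrt(2233).


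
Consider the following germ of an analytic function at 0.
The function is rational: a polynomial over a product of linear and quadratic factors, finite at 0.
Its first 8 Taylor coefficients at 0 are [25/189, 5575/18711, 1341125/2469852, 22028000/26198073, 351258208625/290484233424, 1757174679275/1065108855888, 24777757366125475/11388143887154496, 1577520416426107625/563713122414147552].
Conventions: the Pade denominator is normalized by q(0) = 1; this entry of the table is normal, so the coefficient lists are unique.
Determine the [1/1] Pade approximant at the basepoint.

The Pade approximant has numerator coefficients [25/189, 949525/16690212]; denominator coefficients [1, -53645/29436].

Taylor coefficients needed (read off): a_0 = 25/189, a_1 = 5575/18711, a_2 = 1341125/2469852.
Write the denominator as Q(η) = 1 + q1*η. Requiring Q*f - P = O(η^3) with deg P <= 1 kills the coefficients of η^2..η^2 in Q*f:
  η^2: a_2 + q1*a_1 = 0, i.e. 1341125/2469852 + (5575/18711)*q1 = 0.
Solving this linear system: q1 = -53645/29436.
The numerator is Q*f truncated at degree 1: P0 = a_0 = 25/189; P1 = a_1 + q1*a_0 = 949525/16690212.


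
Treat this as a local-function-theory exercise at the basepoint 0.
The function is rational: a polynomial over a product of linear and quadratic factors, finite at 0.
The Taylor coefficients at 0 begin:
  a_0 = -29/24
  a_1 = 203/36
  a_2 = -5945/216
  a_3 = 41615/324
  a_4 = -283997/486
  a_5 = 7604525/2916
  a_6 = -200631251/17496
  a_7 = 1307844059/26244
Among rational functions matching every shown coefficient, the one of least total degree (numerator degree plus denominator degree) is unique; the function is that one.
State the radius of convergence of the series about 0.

No rational of total degree below 5 reproduces all 8 coefficients; solving the [1/4] Pade equations on them gives f(h) = (-29*h/9 - 29/24)/(h**2 - 11*h/3 - 1)**2, whose expansion matches every shown term.
Denominator factor (h**2 - 11*h/3 - 1)^2: discriminant 157/9, real irrational roots 11/6 + (1/6)*sqrt(157) and 11/6 - (1/6)*sqrt(157); poles of order 2, moduli 11/6 + (1/6)*sqrt(157) and -11/6 + (1/6)*sqrt(157).
The radius of convergence is the smallest modulus among the singular points: -11/6 + (1/6)*sqrt(157).

The radius of convergence is -11/6 + (1/6)*sqrt(157).


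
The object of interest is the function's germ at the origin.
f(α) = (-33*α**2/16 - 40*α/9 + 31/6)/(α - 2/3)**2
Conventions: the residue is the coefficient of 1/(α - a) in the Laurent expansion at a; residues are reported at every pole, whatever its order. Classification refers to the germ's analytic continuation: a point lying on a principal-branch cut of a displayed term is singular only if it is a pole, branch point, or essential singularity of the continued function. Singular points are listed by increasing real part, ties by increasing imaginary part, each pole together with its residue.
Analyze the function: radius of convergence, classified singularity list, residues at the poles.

Radius of convergence at 0: 2/3.
At 2/3: a pole of order 2; residue -259/36.

Denominator factor (α - 2/3)^2: pole of order 2 at 2/3, modulus 2/3.
The radius of convergence is the smallest modulus among the singular points: 2/3.
At the order-2 pole 2/3 set g(α) = (α - (2/3))^2*f(α) = -33*α**2/16 - 40*α/9 + 31/6.
Order-2 pole: residue = g'(a); g'(2/3) = -259/36, so the residue is -259/36.


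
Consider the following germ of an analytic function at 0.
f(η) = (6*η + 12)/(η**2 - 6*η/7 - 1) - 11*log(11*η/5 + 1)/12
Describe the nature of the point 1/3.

Denominator factors: η**2 - 6*η/7 - 1 = -74/63 at η = 1/3 — none vanishes.
Branch term log(1 - η/(-5/11)): argument at 1/3 is 26/15, nonzero, so 1/3 is not its branch point (a point on a principal cut is still regular for the continued germ).
So the germ continues analytically to 1/3.

The point is a regular point.


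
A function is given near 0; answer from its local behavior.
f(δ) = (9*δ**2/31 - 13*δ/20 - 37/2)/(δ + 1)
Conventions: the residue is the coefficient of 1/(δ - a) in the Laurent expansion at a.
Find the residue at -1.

At the order-1 pole -1 set g(δ) = (δ - (-1))*f(δ) = 9*δ**2/31 - 13*δ/20 - 37/2.
Simple pole: residue = g(a) at a = -1, which is -10887/620.

The residue is -10887/620.


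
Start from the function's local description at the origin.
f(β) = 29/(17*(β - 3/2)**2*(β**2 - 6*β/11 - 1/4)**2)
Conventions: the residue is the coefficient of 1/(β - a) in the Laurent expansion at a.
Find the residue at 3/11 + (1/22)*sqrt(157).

The residue is 94743/37349 + (100543377/920615501)*sqrt(157).

The factor β**2 - 6*β/11 - 1/4 splits as (β - a)(β - a') with a = 3/11 + (1/22)*sqrt(157), a' = 3/11 - (1/22)*sqrt(157). At the order-2 pole a set g(β) = (β - a)^2*f(β) = [29/(17*(β - 3/2)**2)] / (β - a')^2.
Order-2 pole: residue = g'(a); g'(3/11 + (1/22)*sqrt(157)) = 94743/37349 + (100543377/920615501)*sqrt(157), so the residue is 94743/37349 + (100543377/920615501)*sqrt(157).


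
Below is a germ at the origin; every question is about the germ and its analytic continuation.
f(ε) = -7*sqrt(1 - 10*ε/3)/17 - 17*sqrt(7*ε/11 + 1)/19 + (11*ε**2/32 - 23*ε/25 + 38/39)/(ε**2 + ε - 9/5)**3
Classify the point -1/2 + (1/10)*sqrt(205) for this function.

The point is a pole of order 3.

The denominator factor ε**2 + ε - 9/5 vanishes at -1/2 + (1/10)*sqrt(205) and appears to the power 3; the numerator there equals 138839/62400 - (1011/8000)*sqrt(205), nonzero, and no other factor vanishes.
The branch terms are analytic at this point.
Hence a pole whose order is the multiplicity, 3.


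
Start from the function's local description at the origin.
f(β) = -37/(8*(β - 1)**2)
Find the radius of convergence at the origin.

Denominator factor (β - 1)^2: pole of order 2 at 1, modulus 1.
The radius of convergence is the smallest modulus among the singular points: 1.

The radius of convergence is 1.


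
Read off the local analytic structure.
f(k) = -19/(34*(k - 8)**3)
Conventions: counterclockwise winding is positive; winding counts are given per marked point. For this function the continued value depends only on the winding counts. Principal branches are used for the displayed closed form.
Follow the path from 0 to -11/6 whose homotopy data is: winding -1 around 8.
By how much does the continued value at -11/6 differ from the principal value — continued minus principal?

Continued minus principal equals 0.

The function is rational, hence single-valued: continuing it around any pole returns the same value, so the difference is 0.


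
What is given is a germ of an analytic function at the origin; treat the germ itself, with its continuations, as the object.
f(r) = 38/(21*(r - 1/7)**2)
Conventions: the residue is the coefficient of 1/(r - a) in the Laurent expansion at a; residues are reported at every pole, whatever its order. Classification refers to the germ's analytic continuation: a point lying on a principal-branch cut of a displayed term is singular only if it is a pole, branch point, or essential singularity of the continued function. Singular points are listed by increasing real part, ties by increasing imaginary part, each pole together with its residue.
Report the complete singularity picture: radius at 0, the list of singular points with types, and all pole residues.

Denominator factor (r - 1/7)^2: pole of order 2 at 1/7, modulus 1/7.
The radius of convergence is the smallest modulus among the singular points: 1/7.
At the order-2 pole 1/7 set g(r) = (r - (1/7))^2*f(r) = 38/21.
Order-2 pole: residue = g'(a); g'(1/7) = 0, so the residue is 0.

Radius of convergence at 0: 1/7.
At 1/7: a pole of order 2; residue 0.


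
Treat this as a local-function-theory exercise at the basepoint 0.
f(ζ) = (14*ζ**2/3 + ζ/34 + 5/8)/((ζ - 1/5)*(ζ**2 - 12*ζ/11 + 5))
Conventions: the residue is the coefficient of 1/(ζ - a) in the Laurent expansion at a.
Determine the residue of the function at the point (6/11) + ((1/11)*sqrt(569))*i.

The factor ζ**2 - 12*ζ/11 + 5 splits as (ζ - a)(ζ - a') with a = (6/11) + ((1/11)*sqrt(569))*i, a' = (6/11) - ((1/11)*sqrt(569))*i. At the order-1 pole a set g(ζ) = (ζ - a)*f(ζ) = [(14*ζ**2/3 + ζ/34 + 5/8)/(ζ - 1/5)] / (ζ - a').
Simple pole: residue = g(a) at a = (6/11) + ((1/11)*sqrt(569))*i, which is (2432975/1082016) - ((21226175/615667104)*sqrt(569))*i.

The residue is (2432975/1082016) - ((21226175/615667104)*sqrt(569))*i.


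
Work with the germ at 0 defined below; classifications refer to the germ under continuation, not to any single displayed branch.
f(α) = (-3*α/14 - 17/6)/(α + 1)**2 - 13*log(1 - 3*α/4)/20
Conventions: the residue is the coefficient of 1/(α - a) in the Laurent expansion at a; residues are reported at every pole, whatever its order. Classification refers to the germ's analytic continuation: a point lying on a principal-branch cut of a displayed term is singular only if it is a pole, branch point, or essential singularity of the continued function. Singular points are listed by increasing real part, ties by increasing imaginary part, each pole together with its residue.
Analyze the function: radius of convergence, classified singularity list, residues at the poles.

Radius of convergence at 0: 1.
At -1: a pole of order 2; residue -3/14.
At 4/3: a logarithmic branch point.

Denominator factor (α + 1)^2: pole of order 2 at -1, modulus 1.
Branch term (-13/20)*log(1 - α/(4/3)): its argument vanishes at α = 4/3, a logarithmic branch point, modulus 4/3.
The radius of convergence is the smallest modulus among the singular points: 1.
The branch term is analytic at -1 and contributes nothing to the residue; only the rational part matters.
At the order-2 pole -1 set g(α) = (α - (-1))^2*(rational part) = -3*α/14 - 17/6.
Order-2 pole: residue = g'(a); g'(-1) = -3/14, so the residue is -3/14.
List the singular points by increasing real part (a conjugate pair: the negative imaginary part first).


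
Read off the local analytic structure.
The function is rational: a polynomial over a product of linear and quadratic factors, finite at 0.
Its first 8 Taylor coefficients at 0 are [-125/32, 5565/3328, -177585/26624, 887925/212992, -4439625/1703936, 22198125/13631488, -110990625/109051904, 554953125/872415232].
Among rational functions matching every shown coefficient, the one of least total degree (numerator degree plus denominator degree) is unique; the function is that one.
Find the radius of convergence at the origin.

No rational of total degree below 3 reproduces all 8 coefficients; solving the [2/1] Pade equations on them gives f(γ) = (-9*γ**2 - 16*γ/13 - 25/4)/(γ + 8/5), whose expansion matches every shown term.
Denominator factor (γ + 8/5): pole of order 1 at -8/5, modulus 8/5.
The radius of convergence is the smallest modulus among the singular points: 8/5.

The radius of convergence is 8/5.


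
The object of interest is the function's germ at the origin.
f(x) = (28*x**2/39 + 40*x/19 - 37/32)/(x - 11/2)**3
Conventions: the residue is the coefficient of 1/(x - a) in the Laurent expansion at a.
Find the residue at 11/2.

The residue is 28/39.

At the order-3 pole 11/2 set g(x) = (x - (11/2))^3*f(x) = 28*x**2/39 + 40*x/19 - 37/32.
Order-3 pole: residue = g''(a)/2; g''(11/2) = 56/39, so the residue is 28/39.


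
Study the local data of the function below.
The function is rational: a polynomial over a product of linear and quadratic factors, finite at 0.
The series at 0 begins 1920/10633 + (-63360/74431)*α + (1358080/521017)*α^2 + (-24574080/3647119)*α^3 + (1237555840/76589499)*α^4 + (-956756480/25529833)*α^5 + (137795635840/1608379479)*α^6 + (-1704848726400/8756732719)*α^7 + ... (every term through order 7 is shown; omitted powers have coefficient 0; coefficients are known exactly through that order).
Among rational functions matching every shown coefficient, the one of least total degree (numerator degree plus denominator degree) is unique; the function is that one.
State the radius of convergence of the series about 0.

The radius of convergence is 9/10 - (1/10)*sqrt(21).

No rational of total degree below 5 reproduces all 8 coefficients; solving the [0/5] Pade equations on them gives f(α) = 18/(31*(α + 7/4)**3*(α**2 + 9*α/5 + 3/5)), whose expansion matches every shown term.
Denominator factor (α**2 + 9*α/5 + 3/5): discriminant 21/25, real irrational roots -9/10 + (1/10)*sqrt(21) and -9/10 - (1/10)*sqrt(21); poles of order 1, moduli 9/10 - (1/10)*sqrt(21) and 9/10 + (1/10)*sqrt(21).
Denominator factor (α + 7/4)^3: pole of order 3 at -7/4, modulus 7/4.
The radius of convergence is the smallest modulus among the singular points: 9/10 - (1/10)*sqrt(21).
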